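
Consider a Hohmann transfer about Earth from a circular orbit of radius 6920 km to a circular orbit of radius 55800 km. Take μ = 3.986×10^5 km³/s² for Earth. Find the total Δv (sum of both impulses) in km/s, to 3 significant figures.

Transfer-ellipse semi-major axis a_t = (r₁ + r₂)/2 = (6920 + 55800)/2 = 31360 km.
Circular speed at r₁: v₁ = √(μ/r₁) = √(3.986×10^5/6920) = 7.58954 km/s.
On the transfer ellipse at r₁, vis-viva equation gives v_p = √[μ(2/r₁ − 1/a_t)] = 10.1238 km/s.
First burn Δv₁ = |v_p − v₁| = 2.534 km/s.
Circular speed at r₂: v₂ = √(μ/r₂) = 2.6727 km/s.
Transfer-orbit speed at r₂: v_a = √[μ(2/r₂ − 1/a_t)] = 1.2555 km/s.
Second burn Δv₂ = |v₂ − v_a| = 1.417 km/s.
Δv = Δv₁ + Δv₂ = 2.534 + 1.417 = 3.951 km/s.

Δv = 3.95 km/s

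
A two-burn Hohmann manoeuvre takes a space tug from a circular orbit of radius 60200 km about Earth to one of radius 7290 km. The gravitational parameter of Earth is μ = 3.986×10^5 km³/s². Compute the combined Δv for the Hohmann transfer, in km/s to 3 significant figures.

Δv = 3.86 km/s

Semi-major axis of the transfer orbit: a_t = (60200 + 7290)/2 = 33745 km.
Circular speed at r₁: v₁ = √(μ/r₁) = √(3.986×10^5/60200) = 2.573 km/s.
Transfer-orbit speed at r₁ (vis-viva equation): v_a = √[μ(2/r₁ − 1/a_t)] = 1.196 km/s.
First burn Δv₁ = |v_a − v₁| = 1.377 km/s.
Circular speed at r₂: v₂ = √(μ/r₂) = 7.394 km/s.
Transfer-orbit speed at r₂: v_p = √[μ(2/r₂ − 1/a_t)] = 9.876 km/s.
Second burn Δv₂ = |v₂ − v_p| = 2.482 km/s.
Δv = Δv₁ + Δv₂ = 1.377 + 2.482 = 3.859 km/s.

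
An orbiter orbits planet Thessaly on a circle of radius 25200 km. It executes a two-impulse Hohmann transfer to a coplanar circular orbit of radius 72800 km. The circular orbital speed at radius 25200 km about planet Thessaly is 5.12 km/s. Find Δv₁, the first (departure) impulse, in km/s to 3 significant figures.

Δv₁ = 1.12 km/s

From the circular-orbit relation v² = μ/r at r = 25200 km: μ = v²r = (5.12)² × 25200 = 6.60603×10^5 km³/s².
Semi-major axis of the transfer orbit: a_t = (25200 + 72800)/2 = 49000 km.
On the circular orbit at r = 25200 km, v_c = √(μ/r) = 5.120 km/s.
Vis-viva on the transfer ellipse at r = 25200 km gives v_t = √[μ(2/r − 1/a_t)] = 6.241 km/s.
Δv₁ = |v_t − v_c| = |6.241 − 5.120| = 1.121 km/s.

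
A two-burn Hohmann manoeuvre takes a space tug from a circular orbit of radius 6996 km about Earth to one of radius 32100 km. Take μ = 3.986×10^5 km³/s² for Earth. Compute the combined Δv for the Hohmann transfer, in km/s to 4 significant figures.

Δv = 3.540 km/s

Semi-major axis of the transfer orbit: a_t = (6996 + 32100)/2 = 19548 km.
Circular speed at r₁: v₁ = √(μ/r₁) = √(3.986×10^5/6996) = 7.5482 km/s.
Transfer-orbit speed at r₁ (v² = μ(2/r − 1/a)): v_p = √[μ(2/r₁ − 1/a_t)] = 9.6726 km/s.
First burn Δv₁ = |v_p − v₁| = 2.124 km/s.
At r₂, v₂ = √(μ/r₂) = 3.524 km/s.
Transfer-orbit speed at r₂: v_a = √[μ(2/r₂ − 1/a_t)] = 2.108 km/s.
Second burn Δv₂ = |v₂ − v_a| = 1.416 km/s.
Total Δv = Δv₁ + Δv₂ = 3.540 km/s.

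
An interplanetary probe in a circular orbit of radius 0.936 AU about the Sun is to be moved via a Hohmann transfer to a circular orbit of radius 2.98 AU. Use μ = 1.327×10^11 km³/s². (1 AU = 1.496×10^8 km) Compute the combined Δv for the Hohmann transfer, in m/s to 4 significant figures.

In km: r₁ = 0.936 × 1.496×10^8 = 1.400256×10^8 km; r₂ = 2.98 × 1.496×10^8 = 4.45808×10^8 km.
Transfer-ellipse semi-major axis a_t = (r₁ + r₂)/2 = (1.400256×10^8 + 4.45808×10^8)/2 = 2.929168×10^8 km.
At r₁ the circular-orbit speed is v₁ = √(μ/r₁) = 30.784 km/s.
Transfer-orbit speed at r₁ (vis-viva equation): v_p = √[μ(2/r₁ − 1/a_t)] = 37.978 km/s.
First burn Δv₁ = |v_p − v₁| = 7.194 km/s.
Circular speed at r₂: v₂ = √(μ/r₂) = 17.253 km/s.
Transfer-orbit speed at r₂: v_a = √[μ(2/r₂ − 1/a_t)] = 11.929 km/s.
Second burn Δv₂ = |v₂ − v_a| = 5.324 km/s.
Total Δv = Δv₁ + Δv₂ = 12.52 km/s.

Δv = 12520 m/s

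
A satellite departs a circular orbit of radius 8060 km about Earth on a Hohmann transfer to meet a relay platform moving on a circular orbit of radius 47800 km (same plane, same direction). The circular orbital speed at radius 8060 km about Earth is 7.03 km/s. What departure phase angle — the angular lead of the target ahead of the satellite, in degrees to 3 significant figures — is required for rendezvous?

From the circular-orbit relation v² = μ/r at r = 8060 km: μ = v²r = (7.03)² × 8060 = 3.98332×10^5 km³/s².
Semi-major axis of the transfer orbit: a_t = (8060 + 47800)/2 = 27930 km.
The half-period of the transfer ellipse is t = π√(a_t³/μ) = 23235 s.
The target's mean motion on its circular orbit is ω₂ = √(μ/r₂³) = 6.0392×10^-5 rad/s.
Angle swept by the target during transfer: ω₂·t = 1.4032 rad = 80.40°.
The satellite traverses 180° on the transfer ellipse, so the target must lead by 180° − 80.40° = 99.6°.

φ = 99.6°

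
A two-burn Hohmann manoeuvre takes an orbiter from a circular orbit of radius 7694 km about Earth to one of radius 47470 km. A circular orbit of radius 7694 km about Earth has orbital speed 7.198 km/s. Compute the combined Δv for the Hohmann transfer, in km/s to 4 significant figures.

From the circular-orbit relation v² = μ/r at r = 7694 km: μ = v²r = (7.198)² × 7694 = 3.98635×10^5 km³/s².
Transfer-ellipse semi-major axis a_t = (r₁ + r₂)/2 = (7694 + 47470)/2 = 27582 km.
At r₁ the circular-orbit speed is v₁ = √(μ/r₁) = 7.198 km/s.
Transfer-orbit speed at r₁ (v² = μ(2/r − 1/a)): v_p = √[μ(2/r₁ − 1/a_t)] = 9.443 km/s.
First burn Δv₁ = |v_p − v₁| = 2.245 km/s.
At r₂, v₂ = √(μ/r₂) = 2.898 km/s.
Transfer-orbit speed at r₂: v_a = √[μ(2/r₂ − 1/a_t)] = 1.531 km/s.
Second burn Δv₂ = |v₂ − v_a| = 1.367 km/s.
Total Δv = Δv₁ + Δv₂ = 3.612 km/s.

Δv = 3.612 km/s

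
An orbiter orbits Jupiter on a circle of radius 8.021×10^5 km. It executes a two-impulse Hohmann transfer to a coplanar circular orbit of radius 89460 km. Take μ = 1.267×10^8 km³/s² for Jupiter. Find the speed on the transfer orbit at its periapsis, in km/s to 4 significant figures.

v = 50.48 km/s

Transfer-ellipse semi-major axis a_t = (r₁ + r₂)/2 = (8.021×10^5 + 89460)/2 = 4.4578×10^5 km.
The periapsis of the transfer ellipse is at r = 89460 km.
From the vis-viva equation, v = √[μ(2/r − 1/a_t)] = 50.48 km/s.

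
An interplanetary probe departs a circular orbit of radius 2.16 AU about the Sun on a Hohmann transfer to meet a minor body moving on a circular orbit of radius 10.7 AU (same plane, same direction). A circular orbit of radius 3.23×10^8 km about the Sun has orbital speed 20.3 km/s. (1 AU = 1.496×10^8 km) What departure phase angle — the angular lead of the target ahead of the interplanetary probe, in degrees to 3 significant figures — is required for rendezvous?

φ = 96.1°

From the circular-orbit relation v² = μ/r at r = 3.23×10^8 km: μ = v²r = (20.3)² × 3.23×10^8 = 1.33105×10^11 km³/s².
In km: r₁ = 2.16 × 1.496×10^8 = 3.23136×10^8 km; r₂ = 10.7 × 1.496×10^8 = 1.60072×10^9 km.
Transfer-ellipse semi-major axis a_t = (r₁ + r₂)/2 = (3.23136×10^8 + 1.60072×10^9)/2 = 9.61928×10^8 km.
The half-period of the transfer ellipse is t = π√(a_t³/μ) = 2.5690×10^8 s.
Target angular speed ω₂ = √(μ/r₂³) = 5.6967×10^-9 rad/s.
Angle swept by the target during transfer: ω₂·t = 1.4635 rad = 83.852°.
The interplanetary probe traverses 180° on the transfer ellipse, so the target must lead by 180° − 83.852° = 96.1°.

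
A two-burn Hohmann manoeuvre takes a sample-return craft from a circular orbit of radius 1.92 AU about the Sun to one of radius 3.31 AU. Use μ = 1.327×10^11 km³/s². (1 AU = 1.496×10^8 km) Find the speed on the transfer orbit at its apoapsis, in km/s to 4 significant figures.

v = 14.03 km/s

In km: r₁ = 1.92 × 1.496×10^8 = 2.87232×10^8 km; r₂ = 3.31 × 1.496×10^8 = 4.95176×10^8 km.
Semi-major axis of the transfer orbit: a_t = (2.87232×10^8 + 4.95176×10^8)/2 = 3.91204×10^8 km.
At apoapsis, r = 4.95176×10^8 km.
From the vis-viva equation, v = √[μ(2/r − 1/a_t)] = 14.03 km/s.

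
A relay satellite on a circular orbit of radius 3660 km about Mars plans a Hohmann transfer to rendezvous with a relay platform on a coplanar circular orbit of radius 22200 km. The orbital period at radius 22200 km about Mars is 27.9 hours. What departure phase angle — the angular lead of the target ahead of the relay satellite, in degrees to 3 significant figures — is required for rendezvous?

φ = 100°

From Kepler's third law T² = 4π²r³/μ at r = 22200 km, T = 27.9 hours = 27.9 × 3600 s = 1.0044×10^5 s: μ = 4π²r³/T² = 42815.9 km³/s².
Transfer-ellipse semi-major axis a_t = (r₁ + r₂)/2 = (3660 + 22200)/2 = 12930 km.
The half-period of the transfer ellipse is t = π√(a_t³/μ) = 22322.6 s.
Target angular speed ω₂ = √(μ/r₂³) = 6.25566×10^-5 rad/s.
Angle swept by the target during transfer: ω₂·t = 1.3964 rad = 80.01°.
The relay satellite traverses 180° on the transfer ellipse, so the target must lead by 180° − 80.01° = 100°.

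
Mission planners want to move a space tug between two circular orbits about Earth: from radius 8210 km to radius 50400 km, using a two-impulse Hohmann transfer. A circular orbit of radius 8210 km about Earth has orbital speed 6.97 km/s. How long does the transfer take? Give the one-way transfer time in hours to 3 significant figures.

From the circular-orbit relation v² = μ/r at r = 8210 km: μ = v²r = (6.97)² × 8210 = 3.98849×10^5 km³/s².
Transfer-ellipse semi-major axis a_t = (r₁ + r₂)/2 = (8210 + 50400)/2 = 29305 km.
By Kepler's third law the transfer-orbit period is T = 2π√(a_t³/μ), so t = T/2 = 24960 s.
Converting: 24960 s ÷ 3600 s/hour = 6.93 hours.

t = 6.93 hours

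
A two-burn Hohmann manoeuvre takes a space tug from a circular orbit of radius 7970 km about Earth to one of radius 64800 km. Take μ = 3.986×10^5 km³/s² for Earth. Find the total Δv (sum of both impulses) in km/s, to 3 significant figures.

Transfer-ellipse semi-major axis a_t = (r₁ + r₂)/2 = (7970 + 64800)/2 = 36385 km.
Circular speed at r₁: v₁ = √(μ/r₁) = √(3.986×10^5/7970) = 7.072 km/s.
On the transfer ellipse at r₁, vis-viva equation gives v_p = √[μ(2/r₁ − 1/a_t)] = 9.438 km/s.
First burn Δv₁ = |v_p − v₁| = 2.366 km/s.
At r₂, v₂ = √(μ/r₂) = 2.480 km/s.
Transfer-orbit speed at r₂: v_a = √[μ(2/r₂ − 1/a_t)] = 1.161 km/s.
Second burn Δv₂ = |v₂ − v_a| = 1.319 km/s.
Δv = Δv₁ + Δv₂ = 2.366 + 1.319 = 3.685 km/s.

Δv = 3.69 km/s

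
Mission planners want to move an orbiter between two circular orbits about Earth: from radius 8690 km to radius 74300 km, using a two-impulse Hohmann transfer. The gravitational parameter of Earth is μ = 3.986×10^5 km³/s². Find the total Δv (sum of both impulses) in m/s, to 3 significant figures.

Transfer-ellipse semi-major axis a_t = (r₁ + r₂)/2 = (8690 + 74300)/2 = 41495 km.
At r₁ the circular-orbit speed is v₁ = √(μ/r₁) = 6.773 km/s.
On the transfer ellipse at r₁, vis-viva equation gives v_p = √[μ(2/r₁ − 1/a_t)] = 9.063 km/s.
First burn Δv₁ = |v_p − v₁| = 2.290 km/s.
At r₂, v₂ = √(μ/r₂) = 2.316 km/s.
Transfer-orbit speed at r₂: v_a = √[μ(2/r₂ − 1/a_t)] = 1.060 km/s.
Second burn Δv₂ = |v₂ − v_a| = 1.256 km/s.
Total Δv = Δv₁ + Δv₂ = 3.546 km/s.

Δv = 3550 m/s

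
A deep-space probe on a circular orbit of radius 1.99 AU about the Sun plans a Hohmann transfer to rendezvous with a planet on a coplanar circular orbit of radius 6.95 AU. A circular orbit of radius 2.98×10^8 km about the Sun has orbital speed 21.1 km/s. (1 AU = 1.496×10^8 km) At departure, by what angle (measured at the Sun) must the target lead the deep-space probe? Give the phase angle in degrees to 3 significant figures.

φ = 87.2°

From the circular-orbit relation v² = μ/r at r = 2.98×10^8 km: μ = v²r = (21.1)² × 2.98×10^8 = 1.32673×10^11 km³/s².
In km: r₁ = 1.99 × 1.496×10^8 = 2.97704×10^8 km; r₂ = 6.95 × 1.496×10^8 = 1.03972×10^9 km.
Transfer-ellipse semi-major axis a_t = (r₁ + r₂)/2 = (2.97704×10^8 + 1.03972×10^9)/2 = 6.68712×10^8 km.
The half-period of the transfer ellipse is t = π√(a_t³/μ) = 1.49148×10^8 s.
Target angular speed ω₂ = √(μ/r₂³) = 1.08647×10^-8 rad/s.
Angle swept by the target during transfer: ω₂·t = 1.6204 rad = 92.84°.
Arrival is 180° from departure on the ellipse, so φ = 180° − 92.84° = 87.2°.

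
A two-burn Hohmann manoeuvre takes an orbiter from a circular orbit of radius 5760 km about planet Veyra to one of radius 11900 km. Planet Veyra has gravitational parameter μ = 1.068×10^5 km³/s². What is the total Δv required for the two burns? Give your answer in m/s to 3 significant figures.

Δv = 1270 m/s

Semi-major axis of the transfer orbit: a_t = (5760 + 11900)/2 = 8830 km.
Circular speed at r₁: v₁ = √(μ/r₁) = √(1.068×10^5/5760) = 4.3060 km/s.
On the transfer ellipse at r₁, vis-viva gives v_p = √[μ(2/r₁ − 1/a_t)] = 4.9988 km/s.
First burn Δv₁ = |v_p − v₁| = 0.6928 km/s.
Circular speed at r₂: v₂ = √(μ/r₂) = 2.9958 km/s.
Transfer-orbit speed at r₂: v_a = √[μ(2/r₂ − 1/a_t)] = 2.4196 km/s.
Second burn Δv₂ = |v₂ − v_a| = 0.5762 km/s.
Δv = Δv₁ + Δv₂ = 0.6928 + 0.5762 = 1.269 km/s.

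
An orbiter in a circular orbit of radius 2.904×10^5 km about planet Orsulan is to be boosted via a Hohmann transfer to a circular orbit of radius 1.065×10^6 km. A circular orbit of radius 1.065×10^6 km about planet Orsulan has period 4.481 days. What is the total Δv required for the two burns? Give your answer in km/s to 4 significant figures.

Δv = 14.36 km/s

From Kepler's third law T² = 4π²r³/μ at r = 1.065×10^6 km, T = 4.481 days = 4.481 × 86400 s = 3.871584×10^5 s: μ = 4π²r³/T² = 3.18149×10^8 km³/s².
The Hohmann ellipse has a_t = (r₁ + r₂)/2 = 6.777×10^5 km.
At r₁ the circular-orbit speed is v₁ = √(μ/r₁) = 33.099 km/s.
Transfer-orbit speed at r₁ (vis-viva): v_p = √[μ(2/r₁ − 1/a_t)] = 41.493 km/s.
First burn Δv₁ = |v_p − v₁| = 8.394 km/s.
At r₂, v₂ = √(μ/r₂) = 17.28 km/s.
Transfer-orbit speed at r₂: v_a = √[μ(2/r₂ − 1/a_t)] = 11.31 km/s.
Second burn Δv₂ = |v₂ − v_a| = 5.970 km/s.
Δv = Δv₁ + Δv₂ = 8.394 + 5.970 = 14.36 km/s.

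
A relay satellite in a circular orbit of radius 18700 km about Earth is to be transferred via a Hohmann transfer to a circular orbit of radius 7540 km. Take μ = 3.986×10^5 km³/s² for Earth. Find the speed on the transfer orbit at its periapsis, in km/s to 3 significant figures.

v = 8.68 km/s

Semi-major axis of the transfer orbit: a_t = (18700 + 7540)/2 = 13120 km.
The periapsis of the transfer ellipse is at r = 7540 km.
Vis-viva: v = √[μ(2/r − 1/a_t)] = √[3.986×10^5 × (2/7540 − 1/13120)] = 8.680 km/s.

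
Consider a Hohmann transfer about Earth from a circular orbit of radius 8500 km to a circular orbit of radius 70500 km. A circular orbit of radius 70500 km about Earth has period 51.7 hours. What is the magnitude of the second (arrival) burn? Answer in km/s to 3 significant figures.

From Kepler's third law T² = 4π²r³/μ at r = 70500 km, T = 51.7 hours = 51.7 × 3600 s = 1.8612×10^5 s: μ = 4π²r³/T² = 3.99338×10^5 km³/s².
Semi-major axis of the transfer orbit: a_t = (8500 + 70500)/2 = 39500 km.
Circular speed at r = 70500 km: v_c = √(μ/r) = 2.380 km/s.
Transfer-orbit speed at the same r (vis-viva, a = a_t): v_t = √[μ(2/r − 1/a_t)] = 1.104 km/s.
Δv₂ = |v_t − v_c| = |1.104 − 2.380| = 1.276 km/s.

Δv₂ = 1.28 km/s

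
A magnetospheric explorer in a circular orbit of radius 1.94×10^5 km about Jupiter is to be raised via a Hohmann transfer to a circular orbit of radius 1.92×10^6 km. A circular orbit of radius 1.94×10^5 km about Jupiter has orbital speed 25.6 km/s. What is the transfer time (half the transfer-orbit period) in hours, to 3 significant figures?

From the circular-orbit relation v² = μ/r at r = 1.94×10^5 km: μ = v²r = (25.6)² × 1.94×10^5 = 1.27140×10^8 km³/s².
Transfer-ellipse semi-major axis a_t = (r₁ + r₂)/2 = (1.940×10^5 + 1.920×10^6)/2 = 1.057×10^6 km.
By Kepler's third law the transfer-orbit period is T = 2π√(a_t³/μ), so t = T/2 = 3.028×10^5 s.
Converting: 3.028×10^5 s ÷ 3600 s/hour = 84.1 hours.

t = 84.1 hours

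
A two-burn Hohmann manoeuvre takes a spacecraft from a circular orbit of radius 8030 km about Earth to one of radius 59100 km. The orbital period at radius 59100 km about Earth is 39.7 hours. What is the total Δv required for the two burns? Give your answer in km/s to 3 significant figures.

Δv = 3.63 km/s

From Kepler's third law T² = 4π²r³/μ at r = 59100 km, T = 39.7 hours = 39.7 × 3600 s = 1.4292×10^5 s: μ = 4π²r³/T² = 3.98966×10^5 km³/s².
Semi-major axis of the transfer orbit: a_t = (8030 + 59100)/2 = 33565 km.
Circular speed at r₁: v₁ = √(μ/r₁) = √(3.98966×10^5/8030) = 7.0487 km/s.
Transfer-orbit speed at r₁ (v² = μ(2/r − 1/a)): v_p = √[μ(2/r₁ − 1/a_t)] = 9.3532 km/s.
First burn Δv₁ = |v_p − v₁| = 2.3045 km/s.
At r₂, v₂ = √(μ/r₂) = 2.5982 km/s.
Transfer-orbit speed at r₂: v_a = √[μ(2/r₂ − 1/a_t)] = 1.2708 km/s.
Second burn Δv₂ = |v₂ − v_a| = 1.3274 km/s.
Total Δv = Δv₁ + Δv₂ = 3.632 km/s.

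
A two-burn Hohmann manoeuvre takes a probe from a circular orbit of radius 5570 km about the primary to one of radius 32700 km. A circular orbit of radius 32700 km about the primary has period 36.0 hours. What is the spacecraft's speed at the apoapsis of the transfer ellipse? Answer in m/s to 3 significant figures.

v = 855 m/s

From Kepler's third law T² = 4π²r³/μ at r = 32700 km, T = 36.0 hours = 36.0 × 3600 s = 1.296×10^5 s: μ = 4π²r³/T² = 82185.1 km³/s².
Transfer-ellipse semi-major axis a_t = (r₁ + r₂)/2 = (5570 + 32700)/2 = 19135 km.
At apoapsis, r = 32700 km.
Applying v² = μ(2/r − 1/a_t): v = 0.8553 km/s.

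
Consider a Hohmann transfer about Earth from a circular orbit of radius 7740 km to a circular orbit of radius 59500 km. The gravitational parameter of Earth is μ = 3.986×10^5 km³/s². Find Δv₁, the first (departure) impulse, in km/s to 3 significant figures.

The Hohmann ellipse has a_t = (r₁ + r₂)/2 = 33620 km.
On the circular orbit at r = 7740 km, v_c = √(μ/r) = 7.176 km/s.
Transfer-orbit speed at the same r (vis-viva, a = a_t): v_t = √[μ(2/r − 1/a_t)] = 9.547 km/s.
Δv₁ = |v_t − v_c| = |9.547 − 7.176| = 2.371 km/s.

Δv₁ = 2.37 km/s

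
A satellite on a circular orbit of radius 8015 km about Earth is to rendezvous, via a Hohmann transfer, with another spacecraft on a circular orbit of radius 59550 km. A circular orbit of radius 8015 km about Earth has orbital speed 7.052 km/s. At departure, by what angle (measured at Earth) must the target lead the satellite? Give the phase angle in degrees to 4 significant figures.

From the circular-orbit relation v² = μ/r at r = 8015 km: μ = v²r = (7.052)² × 8015 = 3.98592×10^5 km³/s².
Transfer-ellipse semi-major axis a_t = (r₁ + r₂)/2 = (8015 + 59550)/2 = 33782.5 km.
The half-period of the transfer ellipse is t = π√(a_t³/μ) = 30897.5 s.
The target's mean motion on its circular orbit is ω₂ = √(μ/r₂³) = 4.34452×10^-5 rad/s.
Angle swept by the target during transfer: ω₂·t = 1.3423 rad = 76.91°.
The satellite traverses 180° on the transfer ellipse, so the target must lead by 180° − 76.91° = 103.1°.

φ = 103.1°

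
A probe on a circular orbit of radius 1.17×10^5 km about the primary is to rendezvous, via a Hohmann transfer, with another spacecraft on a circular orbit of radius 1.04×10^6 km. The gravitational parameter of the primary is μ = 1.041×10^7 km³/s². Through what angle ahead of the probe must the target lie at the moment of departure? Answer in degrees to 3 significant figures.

φ = 105°

Transfer-ellipse semi-major axis a_t = (r₁ + r₂)/2 = (1.170×10^5 + 1.040×10^6)/2 = 5.785×10^5 km.
Transfer time t = π√(a_t³/μ) = 4.2843×10^5 s.
The target's mean motion on its circular orbit is ω₂ = √(μ/r₂³) = 3.0421×10^-6 rad/s.
Angle swept by the target during transfer: ω₂·t = 1.30333 rad = 74.68°.
The probe traverses 180° on the transfer ellipse, so the target must lead by 180° − 74.68° = 105°.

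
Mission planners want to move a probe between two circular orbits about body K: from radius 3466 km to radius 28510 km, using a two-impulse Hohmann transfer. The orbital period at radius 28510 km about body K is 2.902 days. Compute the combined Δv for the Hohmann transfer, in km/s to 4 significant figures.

From Kepler's third law T² = 4π²r³/μ at r = 28510 km, T = 2.902 days = 2.902 × 86400 s = 2.507328×10^5 s: μ = 4π²r³/T² = 14552.2 km³/s².
Semi-major axis of the transfer orbit: a_t = (3466 + 28510)/2 = 15988 km.
Circular speed at r₁: v₁ = √(μ/r₁) = √(14552.2/3466) = 2.0490 km/s.
Transfer-orbit speed at r₁ (v² = μ(2/r − 1/a)): v_p = √[μ(2/r₁ − 1/a_t)] = 2.7362 km/s.
First burn Δv₁ = |v_p − v₁| = 0.6872 km/s.
Circular speed at r₂: v₂ = √(μ/r₂) = 0.7144 km/s.
Transfer-orbit speed at r₂: v_a = √[μ(2/r₂ − 1/a_t)] = 0.3326 km/s.
Second burn Δv₂ = |v₂ − v_a| = 0.3818 km/s.
Total Δv = Δv₁ + Δv₂ = 1.069 km/s.

Δv = 1.069 km/s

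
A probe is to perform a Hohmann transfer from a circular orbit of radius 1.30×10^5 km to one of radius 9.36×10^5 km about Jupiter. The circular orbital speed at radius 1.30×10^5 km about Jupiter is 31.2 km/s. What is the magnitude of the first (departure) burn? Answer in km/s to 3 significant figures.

Δv₁ = 10.1 km/s

From the circular-orbit relation v² = μ/r at r = 1.30×10^5 km: μ = v²r = (31.2)² × 1.30×10^5 = 1.26547×10^8 km³/s².
Semi-major axis of the transfer orbit: a_t = (1.300×10^5 + 9.360×10^5)/2 = 5.330×10^5 km.
On the circular orbit at r = 1.300×10^5 km, v_c = √(μ/r) = 31.20 km/s.
Vis-viva on the transfer ellipse at r = 1.300×10^5 km gives v_t = √[μ(2/r − 1/a_t)] = 41.35 km/s.
Δv₁ = |v_t − v_c| = |41.35 − 31.20| = 10.15 km/s.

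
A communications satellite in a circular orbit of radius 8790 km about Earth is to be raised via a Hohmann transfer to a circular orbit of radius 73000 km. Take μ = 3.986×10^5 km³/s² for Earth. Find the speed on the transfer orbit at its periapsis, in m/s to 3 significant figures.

The Hohmann ellipse has a_t = (r₁ + r₂)/2 = 40895 km.
At periapsis, r = 8790 km.
From the vis-viva equation, v = √[μ(2/r − 1/a_t)] = 8.997 km/s.

v = 9000 m/s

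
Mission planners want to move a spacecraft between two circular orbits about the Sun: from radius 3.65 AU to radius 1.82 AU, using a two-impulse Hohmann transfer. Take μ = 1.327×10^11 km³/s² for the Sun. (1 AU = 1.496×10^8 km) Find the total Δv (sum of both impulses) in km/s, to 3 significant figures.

Δv = 6.30 km/s

In km: r₁ = 3.65 × 1.496×10^8 = 5.4604×10^8 km; r₂ = 1.82 × 1.496×10^8 = 2.72272×10^8 km.
Semi-major axis of the transfer orbit: a_t = (5.4604×10^8 + 2.72272×10^8)/2 = 4.09156×10^8 km.
Circular speed at r₁: v₁ = √(μ/r₁) = √(1.327×10^11/5.4604×10^8) = 15.589 km/s.
On the transfer ellipse at r₁, vis-viva equation gives v_a = √[μ(2/r₁ − 1/a_t)] = 12.717 km/s.
First burn Δv₁ = |v_a − v₁| = 2.872 km/s.
At r₂, v₂ = √(μ/r₂) = 22.077 km/s.
Transfer-orbit speed at r₂: v_p = √[μ(2/r₂ − 1/a_t)] = 25.504 km/s.
Second burn Δv₂ = |v₂ − v_p| = 3.427 km/s.
Total Δv = Δv₁ + Δv₂ = 6.299 km/s.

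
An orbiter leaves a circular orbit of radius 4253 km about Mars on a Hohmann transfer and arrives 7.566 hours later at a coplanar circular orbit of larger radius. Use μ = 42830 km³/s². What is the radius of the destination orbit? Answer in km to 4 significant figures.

r₂ = 25280 km

Transfer time t = 7.566 hours = 27237.6 s, and t = π√(a_t³/μ).
So a_t = (μ t²/π²)^(1/3) = (42830 × (27237.6)² / π²)^(1/3) = 14766 km.
Since a_t = (r₁ + r₂)/2, r₂ = 2a_t − r₁ = 2×14766 − 4253 = 25279 km.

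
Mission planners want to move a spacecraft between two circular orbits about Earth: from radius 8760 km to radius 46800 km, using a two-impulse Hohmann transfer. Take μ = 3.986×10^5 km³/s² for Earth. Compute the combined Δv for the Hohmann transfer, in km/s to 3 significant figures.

Semi-major axis of the transfer orbit: a_t = (8760 + 46800)/2 = 27780 km.
At r₁ the circular-orbit speed is v₁ = √(μ/r₁) = 6.7455 km/s.
Transfer-orbit speed at r₁ (v² = μ(2/r − 1/a)): v_p = √[μ(2/r₁ − 1/a_t)] = 8.7553 km/s.
First burn Δv₁ = |v_p − v₁| = 2.0098 km/s.
Circular speed at r₂: v₂ = √(μ/r₂) = 2.9184 km/s.
Transfer-orbit speed at r₂: v_a = √[μ(2/r₂ − 1/a_t)] = 1.6388 km/s.
Second burn Δv₂ = |v₂ − v_a| = 1.2796 km/s.
Δv = Δv₁ + Δv₂ = 2.0098 + 1.2796 = 3.289 km/s.

Δv = 3.29 km/s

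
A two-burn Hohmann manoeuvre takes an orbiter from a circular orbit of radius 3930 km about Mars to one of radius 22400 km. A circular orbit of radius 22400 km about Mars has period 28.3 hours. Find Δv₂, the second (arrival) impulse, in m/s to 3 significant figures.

Δv₂ = 627 m/s

From Kepler's third law T² = 4π²r³/μ at r = 22400 km, T = 28.3 hours = 28.3 × 3600 s = 1.0188×10^5 s: μ = 4π²r³/T² = 42749.0 km³/s².
Semi-major axis of the transfer orbit: a_t = (3930 + 22400)/2 = 13165 km.
On the circular orbit at r = 22400 km, v_c = √(μ/r) = 1.3815 km/s.
Vis-viva on the transfer ellipse at r = 22400 km gives v_t = √[μ(2/r − 1/a_t)] = 0.75479 km/s.
Δv₂ = |v_t − v_c| = |0.75479 − 1.3815| = 0.6267 km/s.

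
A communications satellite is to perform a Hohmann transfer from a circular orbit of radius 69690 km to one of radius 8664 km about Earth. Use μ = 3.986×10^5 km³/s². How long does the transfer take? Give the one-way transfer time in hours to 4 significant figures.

t = 10.72 hours

Semi-major axis of the transfer orbit: a_t = (69690 + 8664)/2 = 39177 km.
Transfer time t = π√(a_t³/μ) = π√((39177)³ / 3.986×10^5) = 38590 s.
Converting: 38590 s ÷ 3600 s/hour = 10.72 hours.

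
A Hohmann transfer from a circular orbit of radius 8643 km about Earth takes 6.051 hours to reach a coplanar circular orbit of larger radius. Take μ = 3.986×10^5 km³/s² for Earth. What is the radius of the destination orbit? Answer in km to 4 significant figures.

Transfer time t = 6.051 hours = 21783.6 s, and t = π√(a_t³/μ).
So a_t = (μ t²/π²)^(1/3) = (3.986×10^5 × (21783.6)² / π²)^(1/3) = 26761 km.
Since a_t = (r₁ + r₂)/2, r₂ = 2a_t − r₁ = 2×26761 − 8643 = 44879 km.

r₂ = 44880 km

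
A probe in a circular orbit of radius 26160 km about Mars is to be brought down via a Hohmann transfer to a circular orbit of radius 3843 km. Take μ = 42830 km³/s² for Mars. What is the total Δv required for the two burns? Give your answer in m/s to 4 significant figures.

The Hohmann ellipse has a_t = (r₁ + r₂)/2 = 15001.5 km.
Circular speed at r₁: v₁ = √(μ/r₁) = √(42830/26160) = 1.2795 km/s.
Transfer-orbit speed at r₁ (v² = μ(2/r − 1/a)): v_a = √[μ(2/r₁ − 1/a_t)] = 0.64762 km/s.
First burn Δv₁ = |v_a − v₁| = 0.6319 km/s.
Circular speed at r₂: v₂ = √(μ/r₂) = 3.338 km/s.
Transfer-orbit speed at r₂: v_p = √[μ(2/r₂ − 1/a_t)] = 4.408 km/s.
Second burn Δv₂ = |v₂ − v_p| = 1.070 km/s.
Δv = Δv₁ + Δv₂ = 0.6319 + 1.070 = 1.702 km/s.

Δv = 1702 m/s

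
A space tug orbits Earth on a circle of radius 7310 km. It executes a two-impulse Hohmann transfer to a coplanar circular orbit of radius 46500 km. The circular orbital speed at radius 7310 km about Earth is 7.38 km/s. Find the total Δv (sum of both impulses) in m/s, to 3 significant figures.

Δv = 3720 m/s

From the circular-orbit relation v² = μ/r at r = 7310 km: μ = v²r = (7.38)² × 7310 = 3.98135×10^5 km³/s².
Semi-major axis of the transfer orbit: a_t = (7310 + 46500)/2 = 26905 km.
Circular speed at r₁: v₁ = √(μ/r₁) = √(3.98135×10^5/7310) = 7.380 km/s.
Transfer-orbit speed at r₁ (v² = μ(2/r − 1/a)): v_p = √[μ(2/r₁ − 1/a_t)] = 9.702 km/s.
First burn Δv₁ = |v_p − v₁| = 2.322 km/s.
Circular speed at r₂: v₂ = √(μ/r₂) = 2.926 km/s.
Transfer-orbit speed at r₂: v_a = √[μ(2/r₂ − 1/a_t)] = 1.525 km/s.
Second burn Δv₂ = |v₂ − v_a| = 1.401 km/s.
Total Δv = Δv₁ + Δv₂ = 3.723 km/s.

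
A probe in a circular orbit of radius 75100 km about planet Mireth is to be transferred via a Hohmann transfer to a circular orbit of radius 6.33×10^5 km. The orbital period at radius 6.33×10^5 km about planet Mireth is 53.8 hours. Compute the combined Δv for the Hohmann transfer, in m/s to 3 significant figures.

From Kepler's third law T² = 4π²r³/μ at r = 6.33×10^5 km, T = 53.8 hours = 53.8 × 3600 s = 1.9368×10^5 s: μ = 4π²r³/T² = 2.66932×10^8 km³/s².
The Hohmann ellipse has a_t = (r₁ + r₂)/2 = 3.5405×10^5 km.
At r₁ the circular-orbit speed is v₁ = √(μ/r₁) = 59.62 km/s.
Transfer-orbit speed at r₁ (v² = μ(2/r − 1/a)): v_p = √[μ(2/r₁ − 1/a_t)] = 79.72 km/s.
First burn Δv₁ = |v_p − v₁| = 20.10 km/s.
At r₂, v₂ = √(μ/r₂) = 20.54 km/s.
Transfer-orbit speed at r₂: v_a = √[μ(2/r₂ − 1/a_t)] = 9.458 km/s.
Second burn Δv₂ = |v₂ − v_a| = 11.08 km/s.
Δv = Δv₁ + Δv₂ = 20.10 + 11.08 = 31.18 km/s.

Δv = 31200 m/s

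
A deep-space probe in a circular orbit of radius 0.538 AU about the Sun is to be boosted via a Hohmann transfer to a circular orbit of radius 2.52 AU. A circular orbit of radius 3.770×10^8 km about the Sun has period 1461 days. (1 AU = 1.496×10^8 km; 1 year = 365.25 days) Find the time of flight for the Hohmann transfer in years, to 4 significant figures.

t = 0.9452 years

From Kepler's third law T² = 4π²r³/μ at r = 3.770×10^8 km, T = 1461 days = 1461 × 86400 s = 1.262304×10^8 s: μ = 4π²r³/T² = 1.32757×10^11 km³/s².
In km: r₁ = 0.538 × 1.496×10^8 = 8.04848×10^7 km; r₂ = 2.52 × 1.496×10^8 = 3.76992×10^8 km.
The Hohmann ellipse has a_t = (r₁ + r₂)/2 = 2.287384×10^8 km.
By Kepler's third law the transfer-orbit period is T = 2π√(a_t³/μ), so t = T/2 = 2.9828×10^7 s.
Converting: 2.9828×10^7 s ÷ 3.15576×10^7 s/year (365.25 × 86400) = 0.9452 years.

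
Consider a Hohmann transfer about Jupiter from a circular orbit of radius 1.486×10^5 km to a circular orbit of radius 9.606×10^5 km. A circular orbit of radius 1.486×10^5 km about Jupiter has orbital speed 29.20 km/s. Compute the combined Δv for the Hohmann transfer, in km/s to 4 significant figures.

From the circular-orbit relation v² = μ/r at r = 1.486×10^5 km: μ = v²r = (29.20)² × 1.486×10^5 = 1.26702×10^8 km³/s².
Semi-major axis of the transfer orbit: a_t = (1.486×10^5 + 9.606×10^5)/2 = 5.546×10^5 km.
Circular speed at r₁: v₁ = √(μ/r₁) = √(1.26702×10^8/1.486×10^5) = 29.200 km/s.
Transfer-orbit speed at r₁ (v² = μ(2/r − 1/a)): v_p = √[μ(2/r₁ − 1/a_t)] = 38.429 km/s.
First burn Δv₁ = |v_p − v₁| = 9.229 km/s.
At r₂, v₂ = √(μ/r₂) = 11.485 km/s.
Transfer-orbit speed at r₂: v_a = √[μ(2/r₂ − 1/a_t)] = 5.9448 km/s.
Second burn Δv₂ = |v₂ − v_a| = 5.540 km/s.
Δv = Δv₁ + Δv₂ = 9.229 + 5.540 = 14.77 km/s.

Δv = 14.77 km/s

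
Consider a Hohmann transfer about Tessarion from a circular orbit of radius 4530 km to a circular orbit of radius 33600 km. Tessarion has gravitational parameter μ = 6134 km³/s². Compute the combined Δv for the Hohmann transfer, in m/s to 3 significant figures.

Δv = 600 m/s

Semi-major axis of the transfer orbit: a_t = (4530 + 33600)/2 = 19065 km.
Circular speed at r₁: v₁ = √(μ/r₁) = √(6134/4530) = 1.16365 km/s.
Transfer-orbit speed at r₁ (v² = μ(2/r − 1/a)): v_p = √[μ(2/r₁ − 1/a_t)] = 1.54481 km/s.
First burn Δv₁ = |v_p − v₁| = 0.3812 km/s.
Circular speed at r₂: v₂ = √(μ/r₂) = 0.4273 km/s.
Transfer-orbit speed at r₂: v_a = √[μ(2/r₂ − 1/a_t)] = 0.2083 km/s.
Second burn Δv₂ = |v₂ − v_a| = 0.2190 km/s.
Total Δv = Δv₁ + Δv₂ = 0.6002 km/s.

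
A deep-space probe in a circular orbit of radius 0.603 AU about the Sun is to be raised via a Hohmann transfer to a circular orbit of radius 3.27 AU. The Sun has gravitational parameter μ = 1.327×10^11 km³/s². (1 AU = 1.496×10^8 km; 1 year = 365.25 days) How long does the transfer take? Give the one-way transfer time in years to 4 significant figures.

In km: r₁ = 0.603 × 1.496×10^8 = 9.02088×10^7 km; r₂ = 3.27 × 1.496×10^8 = 4.89192×10^8 km.
Semi-major axis of the transfer orbit: a_t = (9.02088×10^7 + 4.89192×10^8)/2 = 2.897004×10^8 km.
Half the transfer-orbit period gives t = π√(a_t³/μ) = 4.2524×10^7 s.
Converting: 4.2524×10^7 s ÷ 3.15576×10^7 s/year (365.25 × 86400) = 1.348 years.

t = 1.348 years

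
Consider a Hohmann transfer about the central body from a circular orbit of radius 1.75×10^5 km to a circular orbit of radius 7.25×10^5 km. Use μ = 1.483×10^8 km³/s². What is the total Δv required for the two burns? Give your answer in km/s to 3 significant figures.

Δv = 13.2 km/s

Transfer-ellipse semi-major axis a_t = (r₁ + r₂)/2 = (1.750×10^5 + 7.250×10^5)/2 = 4.500×10^5 km.
At r₁ the circular-orbit speed is v₁ = √(μ/r₁) = 29.111 km/s.
On the transfer ellipse at r₁, vis-viva gives v_p = √[μ(2/r₁ − 1/a_t)] = 36.950 km/s.
First burn Δv₁ = |v_p − v₁| = 7.839 km/s.
Circular speed at r₂: v₂ = √(μ/r₂) = 14.302 km/s.
Transfer-orbit speed at r₂: v_a = √[μ(2/r₂ − 1/a_t)] = 8.9190 km/s.
Second burn Δv₂ = |v₂ − v_a| = 5.383 km/s.
Total Δv = Δv₁ + Δv₂ = 13.22 km/s.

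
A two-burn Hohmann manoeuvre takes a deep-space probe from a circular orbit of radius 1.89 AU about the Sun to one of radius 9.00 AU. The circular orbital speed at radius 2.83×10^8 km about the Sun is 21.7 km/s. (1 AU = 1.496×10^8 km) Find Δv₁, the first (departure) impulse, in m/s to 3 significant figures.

From the circular-orbit relation v² = μ/r at r = 2.83×10^8 km: μ = v²r = (21.7)² × 2.83×10^8 = 1.33262×10^11 km³/s².
In km: r₁ = 1.89 × 1.496×10^8 = 2.82744×10^8 km; r₂ = 9.00 × 1.496×10^8 = 1.3464×10^9 km.
The Hohmann ellipse has a_t = (r₁ + r₂)/2 = 8.14572×10^8 km.
Circular speed at r = 2.82744×10^8 km: v_c = √(μ/r) = 21.710 km/s.
Vis-viva on the transfer ellipse at r = 2.82744×10^8 km gives v_t = √[μ(2/r − 1/a_t)] = 27.911 km/s.
Δv₁ = |v_t − v_c| = |27.911 − 21.710| = 6.201 km/s.

Δv₁ = 6200 m/s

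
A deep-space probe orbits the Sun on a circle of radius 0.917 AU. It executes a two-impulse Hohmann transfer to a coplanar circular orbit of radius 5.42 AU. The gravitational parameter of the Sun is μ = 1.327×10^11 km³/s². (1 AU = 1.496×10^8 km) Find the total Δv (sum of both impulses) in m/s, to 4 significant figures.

Δv = 15490 m/s

In km: r₁ = 0.917 × 1.496×10^8 = 1.371832×10^8 km; r₂ = 5.42 × 1.496×10^8 = 8.10832×10^8 km.
The Hohmann ellipse has a_t = (r₁ + r₂)/2 = 4.740076×10^8 km.
At r₁ the circular-orbit speed is v₁ = √(μ/r₁) = 31.102 km/s.
Transfer-orbit speed at r₁ (vis-viva): v_p = √[μ(2/r₁ − 1/a_t)] = 40.678 km/s.
First burn Δv₁ = |v_p − v₁| = 9.576 km/s.
Circular speed at r₂: v₂ = √(μ/r₂) = 12.793 km/s.
Transfer-orbit speed at r₂: v_a = √[μ(2/r₂ − 1/a_t)] = 6.8822 km/s.
Second burn Δv₂ = |v₂ − v_a| = 5.911 km/s.
Total Δv = Δv₁ + Δv₂ = 15.49 km/s.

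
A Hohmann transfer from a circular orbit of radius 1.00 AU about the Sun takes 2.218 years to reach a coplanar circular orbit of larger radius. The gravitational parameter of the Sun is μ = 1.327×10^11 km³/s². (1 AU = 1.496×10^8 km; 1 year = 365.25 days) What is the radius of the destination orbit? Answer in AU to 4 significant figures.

r₂ = 4.399 AU

In km: r₁ = 1.00 × 1.496×10^8 = 1.496×10^8 km.
Transfer time t = 2.218 years × 365.25 × 86400 s = 6.99947568×10^7 s, and t = π√(a_t³/μ).
So a_t = (μ t²/π²)^(1/3) = (1.327×10^11 × (6.99947568×10^7)² / π²)^(1/3) = 4.0386×10^8 km.
Since a_t = (r₁ + r₂)/2, r₂ = 2a_t − r₁ = 2×4.0386×10^8 − 1.496×10^8 = 6.5812×10^8 km.
In AU: r₂ = 6.5812×10^8 / 1.496×10^8 = 4.399 AU.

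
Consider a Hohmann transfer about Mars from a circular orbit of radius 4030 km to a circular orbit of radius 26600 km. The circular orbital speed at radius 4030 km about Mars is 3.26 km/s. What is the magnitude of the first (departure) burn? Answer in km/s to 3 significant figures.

From the circular-orbit relation v² = μ/r at r = 4030 km: μ = v²r = (3.26)² × 4030 = 42829.2 km³/s².
The Hohmann ellipse has a_t = (r₁ + r₂)/2 = 15315 km.
Circular speed at r = 4030 km: v_c = √(μ/r) = 3.260 km/s.
Vis-viva on the transfer ellipse at r = 4030 km gives v_t = √[μ(2/r − 1/a_t)] = 4.296 km/s.
Δv₁ = |v_t − v_c| = |4.296 − 3.260| = 1.036 km/s.

Δv₁ = 1.04 km/s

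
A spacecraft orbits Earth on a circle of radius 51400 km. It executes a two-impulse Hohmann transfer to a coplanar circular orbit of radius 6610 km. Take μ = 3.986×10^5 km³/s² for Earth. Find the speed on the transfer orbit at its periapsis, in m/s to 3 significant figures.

The Hohmann ellipse has a_t = (r₁ + r₂)/2 = 29005 km.
The periapsis of the transfer ellipse is at r = 6610 km.
Applying v² = μ(2/r − 1/a_t): v = 10.34 km/s.

v = 10300 m/s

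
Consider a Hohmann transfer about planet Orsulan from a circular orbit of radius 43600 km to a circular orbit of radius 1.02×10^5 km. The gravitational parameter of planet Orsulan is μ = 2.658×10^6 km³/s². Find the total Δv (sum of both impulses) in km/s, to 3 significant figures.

Δv = 2.59 km/s

Transfer-ellipse semi-major axis a_t = (r₁ + r₂)/2 = (43600 + 1.020×10^5)/2 = 72800 km.
Circular speed at r₁: v₁ = √(μ/r₁) = √(2.658×10^6/43600) = 7.808 km/s.
Transfer-orbit speed at r₁ (vis-viva): v_p = √[μ(2/r₁ − 1/a_t)] = 9.242 km/s.
First burn Δv₁ = |v_p − v₁| = 1.434 km/s.
At r₂, v₂ = √(μ/r₂) = 5.105 km/s.
Transfer-orbit speed at r₂: v_a = √[μ(2/r₂ − 1/a_t)] = 3.951 km/s.
Second burn Δv₂ = |v₂ − v_a| = 1.154 km/s.
Δv = Δv₁ + Δv₂ = 1.434 + 1.154 = 2.588 km/s.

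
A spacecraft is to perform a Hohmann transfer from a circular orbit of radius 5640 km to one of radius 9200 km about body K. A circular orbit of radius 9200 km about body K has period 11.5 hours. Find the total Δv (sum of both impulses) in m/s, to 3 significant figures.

Δv = 381 m/s

From Kepler's third law T² = 4π²r³/μ at r = 9200 km, T = 11.5 hours = 11.5 × 3600 s = 41400 s: μ = 4π²r³/T² = 17935.9 km³/s².
The Hohmann ellipse has a_t = (r₁ + r₂)/2 = 7420 km.
Circular speed at r₁: v₁ = √(μ/r₁) = √(17935.9/5640) = 1.783289 km/s.
On the transfer ellipse at r₁, vis-viva gives v_p = √[μ(2/r₁ − 1/a_t)] = 1.985700 km/s.
First burn Δv₁ = |v_p − v₁| = 0.202411 km/s.
At r₂, v₂ = √(μ/r₂) = 1.3962634 km/s.
Transfer-orbit speed at r₂: v_a = √[μ(2/r₂ − 1/a_t)] = 1.2173206 km/s.
Second burn Δv₂ = |v₂ − v_a| = 0.178943 km/s.
Δv = Δv₁ + Δv₂ = 0.202411 + 0.178943 = 0.3814 km/s.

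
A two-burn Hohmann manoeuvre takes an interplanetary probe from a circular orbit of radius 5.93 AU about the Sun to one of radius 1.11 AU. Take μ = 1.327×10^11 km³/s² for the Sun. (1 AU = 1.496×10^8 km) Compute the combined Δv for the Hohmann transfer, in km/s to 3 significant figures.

Δv = 13.8 km/s

In km: r₁ = 5.93 × 1.496×10^8 = 8.87128×10^8 km; r₂ = 1.11 × 1.496×10^8 = 1.66056×10^8 km.
Transfer-ellipse semi-major axis a_t = (r₁ + r₂)/2 = (8.87128×10^8 + 1.66056×10^8)/2 = 5.26592×10^8 km.
At r₁ the circular-orbit speed is v₁ = √(μ/r₁) = 12.2304 km/s.
On the transfer ellipse at r₁, vis-viva gives v_a = √[μ(2/r₁ − 1/a_t)] = 6.86803 km/s.
First burn Δv₁ = |v_a − v₁| = 5.3624 km/s.
At r₂, v₂ = √(μ/r₂) = 28.2689 km/s.
Transfer-orbit speed at r₂: v_p = √[μ(2/r₂ − 1/a_t)] = 36.6914 km/s.
Second burn Δv₂ = |v₂ − v_p| = 8.4225 km/s.
Δv = Δv₁ + Δv₂ = 5.3624 + 8.4225 = 13.78 km/s.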